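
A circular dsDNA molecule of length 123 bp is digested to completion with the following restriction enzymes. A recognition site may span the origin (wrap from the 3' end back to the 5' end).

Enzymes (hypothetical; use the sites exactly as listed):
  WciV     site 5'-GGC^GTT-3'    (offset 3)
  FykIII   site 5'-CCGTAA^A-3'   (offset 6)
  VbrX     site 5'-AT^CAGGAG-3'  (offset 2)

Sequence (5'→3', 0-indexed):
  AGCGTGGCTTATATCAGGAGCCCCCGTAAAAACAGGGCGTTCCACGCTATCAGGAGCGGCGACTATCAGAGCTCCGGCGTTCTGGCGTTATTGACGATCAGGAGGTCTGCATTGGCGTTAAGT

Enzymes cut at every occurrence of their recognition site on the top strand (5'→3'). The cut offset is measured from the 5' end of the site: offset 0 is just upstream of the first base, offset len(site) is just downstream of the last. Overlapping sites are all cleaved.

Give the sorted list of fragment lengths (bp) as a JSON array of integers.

[8,9,12,12,15,18,21,28]

Site scan:
  WciV (GGCGTT, off=3): starts [35, 75, 83, 113] → cuts [38, 78, 86, 116]
  FykIII (CCGTAAA, off=6): starts [23] → cuts [29]
  VbrX (ATCAGGAG, off=2): starts [12, 48, 96] → cuts [14, 50, 98]

All cut coordinates (distinct, sorted): [14, 29, 38, 50, 78, 86, 98, 116]

Fragment lengths:
  14→29: 15 bp
  29→38: 9 bp
  38→50: 12 bp
  50→78: 28 bp
  78→86: 8 bp
  86→98: 12 bp
  98→116: 18 bp
  116→14 (wrap): 123-116+14 = 21 bp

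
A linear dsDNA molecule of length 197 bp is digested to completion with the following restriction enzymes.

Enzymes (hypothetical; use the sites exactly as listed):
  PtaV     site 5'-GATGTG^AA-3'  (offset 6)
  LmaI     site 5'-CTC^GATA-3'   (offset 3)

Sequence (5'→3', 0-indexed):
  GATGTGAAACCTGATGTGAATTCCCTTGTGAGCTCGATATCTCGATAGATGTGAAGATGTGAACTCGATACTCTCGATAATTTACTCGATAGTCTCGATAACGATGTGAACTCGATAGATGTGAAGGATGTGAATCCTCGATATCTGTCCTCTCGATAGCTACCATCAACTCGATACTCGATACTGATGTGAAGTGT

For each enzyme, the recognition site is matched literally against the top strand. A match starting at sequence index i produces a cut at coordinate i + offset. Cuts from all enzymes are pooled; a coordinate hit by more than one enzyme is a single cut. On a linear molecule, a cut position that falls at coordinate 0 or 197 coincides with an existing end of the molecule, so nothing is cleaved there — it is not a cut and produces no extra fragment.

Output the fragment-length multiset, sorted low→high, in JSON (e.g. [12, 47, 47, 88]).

[5,5,6,6,7,7,8,8,9,9,9,10,10,12,12,12,12,15,17,18]

Site scan:
  PtaV GATGTGAA/6: at [0, 12, 47, 55, 102, 117, 126, 185] ⇒ [6, 18, 53, 61, 108, 123, 132, 191]
  LmaI CTCGATA/3: at [32, 40, 63, 72, 84, 93, 110, 136, 151, 169, 176] ⇒ [35, 43, 66, 75, 87, 96, 113, 139, 154, 172, 179]

Pooled cuts: [6, 18, 35, 43, 53, 61, 66, 75, 87, 96, 108, 113, 123, 132, 139, 154, 172, 179, 191]

Fragment lengths:
  [0,6): 6 bp
  [6,18): 12 bp
  [18,35): 17 bp
  [35,43): 8 bp
  [43,53): 10 bp
  [53,61): 8 bp
  [61,66): 5 bp
  [66,75): 9 bp
  [75,87): 12 bp
  [87,96): 9 bp
  [96,108): 12 bp
  [108,113): 5 bp
  [113,123): 10 bp
  [123,132): 9 bp
  [132,139): 7 bp
  [139,154): 15 bp
  [154,172): 18 bp
  [172,179): 7 bp
  [179,191): 12 bp
  [191,197): 6 bp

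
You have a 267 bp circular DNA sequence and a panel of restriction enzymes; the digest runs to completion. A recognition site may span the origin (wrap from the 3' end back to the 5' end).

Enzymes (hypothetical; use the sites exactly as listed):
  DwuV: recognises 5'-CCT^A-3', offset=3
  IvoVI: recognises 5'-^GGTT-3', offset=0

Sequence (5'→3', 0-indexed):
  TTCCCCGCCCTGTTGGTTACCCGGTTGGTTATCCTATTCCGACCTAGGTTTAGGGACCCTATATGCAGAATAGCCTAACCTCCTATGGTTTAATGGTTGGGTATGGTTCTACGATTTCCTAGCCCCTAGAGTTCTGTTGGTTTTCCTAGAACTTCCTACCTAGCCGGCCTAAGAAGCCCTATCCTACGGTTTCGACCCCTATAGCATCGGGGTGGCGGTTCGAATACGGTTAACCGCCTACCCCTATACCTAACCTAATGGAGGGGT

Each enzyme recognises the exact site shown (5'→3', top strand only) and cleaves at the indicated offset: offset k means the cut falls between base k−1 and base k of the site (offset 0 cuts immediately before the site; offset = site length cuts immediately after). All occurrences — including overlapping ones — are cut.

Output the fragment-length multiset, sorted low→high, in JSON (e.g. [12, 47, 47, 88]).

Per-enzyme occurrences:
  DwuV CCTA/3: at [32, 42, 57, 73, 81, 117, 124, 144, 154, 158, 167, 177, 182, 197, 236, 242, 248, 253] ⇒ [35, 45, 60, 76, 84, 120, 127, 147, 157, 161, 170, 180, 185, 200, 239, 245, 251, 256]
  IvoVI GGTT/0: at [14, 22, 26, 46, 86, 94, 104, 138, 187, 216, 227, 264] ⇒ [14, 22, 26, 46, 86, 94, 104, 138, 187, 216, 227, 264]

Pooled cuts: [14, 22, 26, 35, 45, 46, 60, 76, 84, 86, 94, 104, 120, 127, 138, 147, 157, 161, 170, 180, 185, 187, 200, 216, 227, 239, 245, 251, 256, 264]

Fragments:
  14→22: 8 bp
  22→26: 4 bp
  26→35: 9 bp
  35→45: 10 bp
  45→46: 1 bp
  46→60: 14 bp
  60→76: 16 bp
  76→84: 8 bp
  84→86: 2 bp
  86→94: 8 bp
  94→104: 10 bp
  104→120: 16 bp
  120→127: 7 bp
  127→138: 11 bp
  138→147: 9 bp
  147→157: 10 bp
  157→161: 4 bp
  161→170: 9 bp
  170→180: 10 bp
  180→185: 5 bp
  185→187: 2 bp
  187→200: 13 bp
  200→216: 16 bp
  216→227: 11 bp
  227→239: 12 bp
  239→245: 6 bp
  245→251: 6 bp
  251→256: 5 bp
  256→264: 8 bp
  264→14 (wrap): 267-264+14 = 17 bp

[1,2,2,4,4,5,5,6,6,7,8,8,8,8,9,9,9,10,10,10,10,11,11,12,13,14,16,16,16,17]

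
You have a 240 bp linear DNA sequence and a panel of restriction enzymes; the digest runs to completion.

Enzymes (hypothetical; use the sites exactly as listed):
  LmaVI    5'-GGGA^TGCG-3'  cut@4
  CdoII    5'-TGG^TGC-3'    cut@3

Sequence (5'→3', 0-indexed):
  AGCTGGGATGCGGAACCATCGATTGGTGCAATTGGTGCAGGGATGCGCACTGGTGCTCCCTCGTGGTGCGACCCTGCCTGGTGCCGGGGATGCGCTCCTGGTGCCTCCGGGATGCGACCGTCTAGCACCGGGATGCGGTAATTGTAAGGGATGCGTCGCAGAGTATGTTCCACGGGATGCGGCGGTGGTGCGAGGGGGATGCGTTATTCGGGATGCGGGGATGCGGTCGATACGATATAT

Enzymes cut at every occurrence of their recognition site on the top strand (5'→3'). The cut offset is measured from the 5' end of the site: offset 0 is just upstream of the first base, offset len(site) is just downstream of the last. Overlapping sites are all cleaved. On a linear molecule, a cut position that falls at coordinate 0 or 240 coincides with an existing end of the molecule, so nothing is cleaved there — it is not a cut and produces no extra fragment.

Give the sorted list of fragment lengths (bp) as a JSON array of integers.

Site scan:
  LmaVI GGGATGCG/4: at [4, 39, 86, 108, 129, 147, 173, 195, 209, 217] ⇒ [8, 43, 90, 112, 133, 151, 177, 199, 213, 221]
  CdoII TGGTGC/3: at [23, 32, 50, 63, 78, 98, 185] ⇒ [26, 35, 53, 66, 81, 101, 188]

Pooled cuts: [8, 26, 35, 43, 53, 66, 81, 90, 101, 112, 133, 151, 177, 188, 199, 213, 221]

Fragment lengths:
  [0,8): 8 bp
  [8,26): 18 bp
  [26,35): 9 bp
  [35,43): 8 bp
  [43,53): 10 bp
  [53,66): 13 bp
  [66,81): 15 bp
  [81,90): 9 bp
  [90,101): 11 bp
  [101,112): 11 bp
  [112,133): 21 bp
  [133,151): 18 bp
  [151,177): 26 bp
  [177,188): 11 bp
  [188,199): 11 bp
  [199,213): 14 bp
  [213,221): 8 bp
  [221,240): 19 bp

[8,8,8,9,9,10,11,11,11,11,13,14,15,18,18,19,21,26]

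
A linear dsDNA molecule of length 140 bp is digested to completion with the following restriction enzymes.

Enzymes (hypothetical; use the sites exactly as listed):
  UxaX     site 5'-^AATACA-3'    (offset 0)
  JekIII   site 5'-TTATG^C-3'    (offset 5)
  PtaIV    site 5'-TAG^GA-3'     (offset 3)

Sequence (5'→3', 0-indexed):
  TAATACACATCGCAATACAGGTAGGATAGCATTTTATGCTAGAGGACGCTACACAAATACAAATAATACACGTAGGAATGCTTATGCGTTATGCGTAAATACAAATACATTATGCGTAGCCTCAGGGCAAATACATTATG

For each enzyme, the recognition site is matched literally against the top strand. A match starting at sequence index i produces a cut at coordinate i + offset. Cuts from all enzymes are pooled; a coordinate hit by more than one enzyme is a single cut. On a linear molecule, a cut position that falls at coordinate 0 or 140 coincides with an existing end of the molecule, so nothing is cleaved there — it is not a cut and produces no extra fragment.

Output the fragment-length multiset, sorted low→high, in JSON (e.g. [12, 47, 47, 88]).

[1,4,6,7,9,11,11,11,11,11,12,14,15,17]

Per-enzyme occurrences:
  UxaX (AATACA, off=0): starts [1, 13, 55, 64, 97, 103, 129] → cuts [1, 13, 55, 64, 97, 103, 129]
  JekIII (TTATGC, off=5): starts [33, 81, 88, 109] → cuts [38, 86, 93, 114]
  PtaIV (TAGGA, off=3): starts [21, 72] → cuts [24, 75]

All cut coordinates (distinct, sorted): [1, 13, 24, 38, 55, 64, 75, 86, 93, 97, 103, 114, 129]

Fragments:
  [0,1): 1 bp
  [1,13): 12 bp
  [13,24): 11 bp
  [24,38): 14 bp
  [38,55): 17 bp
  [55,64): 9 bp
  [64,75): 11 bp
  [75,86): 11 bp
  [86,93): 7 bp
  [93,97): 4 bp
  [97,103): 6 bp
  [103,114): 11 bp
  [114,129): 15 bp
  [129,140): 11 bp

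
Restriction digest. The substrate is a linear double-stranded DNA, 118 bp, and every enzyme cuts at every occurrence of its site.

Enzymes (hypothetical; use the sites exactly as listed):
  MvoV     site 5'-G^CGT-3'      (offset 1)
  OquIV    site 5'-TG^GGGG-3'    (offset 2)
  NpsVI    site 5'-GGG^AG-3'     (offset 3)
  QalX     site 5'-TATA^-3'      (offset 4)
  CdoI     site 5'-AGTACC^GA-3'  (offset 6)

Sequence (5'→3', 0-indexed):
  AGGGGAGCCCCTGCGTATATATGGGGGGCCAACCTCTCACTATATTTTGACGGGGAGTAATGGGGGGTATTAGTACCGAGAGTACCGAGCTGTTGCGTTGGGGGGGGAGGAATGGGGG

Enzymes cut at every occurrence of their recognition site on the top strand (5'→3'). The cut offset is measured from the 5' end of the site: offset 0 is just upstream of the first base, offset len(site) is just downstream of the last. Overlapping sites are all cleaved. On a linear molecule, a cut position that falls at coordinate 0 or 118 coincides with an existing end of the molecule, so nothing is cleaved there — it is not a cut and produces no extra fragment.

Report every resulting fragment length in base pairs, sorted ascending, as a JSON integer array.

Site scan:
  MvoV GCGT/1: at [12, 94] ⇒ [13, 95]
  OquIV TGGGGG/2: at [21, 60, 98, 112] ⇒ [23, 62, 100, 114]
  NpsVI GGGAG/3: at [2, 52, 104] ⇒ [5, 55, 107]
  QalX TATA/4: at [15, 17, 40] ⇒ [19, 21, 44]
  CdoI AGTACCGA/6: at [71, 80] ⇒ [77, 86]

All cut coordinates (distinct, sorted): [5, 13, 19, 21, 23, 44, 55, 62, 77, 86, 95, 100, 107, 114]

Fragment lengths:
  [0,5): 5 bp
  [5,13): 8 bp
  [13,19): 6 bp
  [19,21): 2 bp
  [21,23): 2 bp
  [23,44): 21 bp
  [44,55): 11 bp
  [55,62): 7 bp
  [62,77): 15 bp
  [77,86): 9 bp
  [86,95): 9 bp
  [95,100): 5 bp
  [100,107): 7 bp
  [107,114): 7 bp
  [114,118): 4 bp

[2,2,4,5,5,6,7,7,7,8,9,9,11,15,21]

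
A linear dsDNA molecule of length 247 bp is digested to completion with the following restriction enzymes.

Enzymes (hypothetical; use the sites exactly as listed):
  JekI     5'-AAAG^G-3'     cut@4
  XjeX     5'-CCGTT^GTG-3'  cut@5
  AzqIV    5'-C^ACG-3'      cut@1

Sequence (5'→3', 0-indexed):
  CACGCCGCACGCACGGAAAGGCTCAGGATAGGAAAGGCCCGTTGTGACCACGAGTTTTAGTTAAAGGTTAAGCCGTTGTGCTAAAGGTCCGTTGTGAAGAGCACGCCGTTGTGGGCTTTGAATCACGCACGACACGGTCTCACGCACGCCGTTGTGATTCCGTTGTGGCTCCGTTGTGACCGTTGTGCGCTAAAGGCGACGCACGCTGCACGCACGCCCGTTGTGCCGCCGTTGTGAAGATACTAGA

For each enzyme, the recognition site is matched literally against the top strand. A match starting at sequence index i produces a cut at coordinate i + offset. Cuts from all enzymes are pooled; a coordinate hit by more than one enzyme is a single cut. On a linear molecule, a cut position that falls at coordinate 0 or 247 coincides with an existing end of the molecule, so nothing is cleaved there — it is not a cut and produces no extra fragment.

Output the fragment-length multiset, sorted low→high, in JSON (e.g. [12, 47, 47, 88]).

Per-enzyme occurrences:
  JekI AAAGG/4: at [16, 32, 62, 82, 191] ⇒ [20, 36, 66, 86, 195]
  XjeX CCGTTGTG/5: at [38, 72, 88, 105, 148, 159, 170, 179, 217, 228] ⇒ [43, 77, 93, 110, 153, 164, 175, 184, 222, 233]
  AzqIV CACG/1: at [0, 7, 11, 48, 101, 123, 127, 132, 140, 144, 201, 208, 212] ⇒ [1, 8, 12, 49, 102, 124, 128, 133, 141, 145, 202, 209, 213]

All cut coordinates (distinct, sorted): [1, 8, 12, 20, 36, 43, 49, 66, 77, 86, 93, 102, 110, 124, 128, 133, 141, 145, 153, 164, 175, 184, 195, 202, 209, 213, 222, 233]

Fragments:
  [0,1): 1 bp
  [1,8): 7 bp
  [8,12): 4 bp
  [12,20): 8 bp
  [20,36): 16 bp
  [36,43): 7 bp
  [43,49): 6 bp
  [49,66): 17 bp
  [66,77): 11 bp
  [77,86): 9 bp
  [86,93): 7 bp
  [93,102): 9 bp
  [102,110): 8 bp
  [110,124): 14 bp
  [124,128): 4 bp
  [128,133): 5 bp
  [133,141): 8 bp
  [141,145): 4 bp
  [145,153): 8 bp
  [153,164): 11 bp
  [164,175): 11 bp
  [175,184): 9 bp
  [184,195): 11 bp
  [195,202): 7 bp
  [202,209): 7 bp
  [209,213): 4 bp
  [213,222): 9 bp
  [222,233): 11 bp
  [233,247): 14 bp

[1,4,4,4,4,5,6,7,7,7,7,7,8,8,8,8,9,9,9,9,11,11,11,11,11,14,14,16,17]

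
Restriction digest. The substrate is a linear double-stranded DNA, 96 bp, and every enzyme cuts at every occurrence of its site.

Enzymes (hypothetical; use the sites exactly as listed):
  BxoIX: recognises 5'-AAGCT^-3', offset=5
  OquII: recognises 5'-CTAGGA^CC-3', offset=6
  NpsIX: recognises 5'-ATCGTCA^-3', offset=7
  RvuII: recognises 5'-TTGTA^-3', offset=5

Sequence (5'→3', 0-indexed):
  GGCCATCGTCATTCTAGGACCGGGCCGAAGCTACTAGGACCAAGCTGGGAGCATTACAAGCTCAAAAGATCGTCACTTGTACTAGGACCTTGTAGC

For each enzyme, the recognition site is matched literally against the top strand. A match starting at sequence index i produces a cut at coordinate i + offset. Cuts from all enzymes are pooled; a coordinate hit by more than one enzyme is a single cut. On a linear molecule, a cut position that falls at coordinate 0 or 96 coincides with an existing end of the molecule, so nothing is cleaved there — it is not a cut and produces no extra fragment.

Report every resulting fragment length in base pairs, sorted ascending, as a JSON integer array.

[2,6,6,7,7,7,8,11,13,13,16]

Per-enzyme occurrences:
  BxoIX AAGCT/5: at [27, 41, 57] ⇒ [32, 46, 62]
  OquII CTAGGACC/6: at [13, 33, 81] ⇒ [19, 39, 87]
  NpsIX ATCGTCA/7: at [4, 68] ⇒ [11, 75]
  RvuII TTGTA/5: at [76, 89] ⇒ [81, 94]

All cut coordinates (distinct, sorted): [11, 19, 32, 39, 46, 62, 75, 81, 87, 94]

Fragment lengths:
  [0,11): 11 bp
  [11,19): 8 bp
  [19,32): 13 bp
  [32,39): 7 bp
  [39,46): 7 bp
  [46,62): 16 bp
  [62,75): 13 bp
  [75,81): 6 bp
  [81,87): 6 bp
  [87,94): 7 bp
  [94,96): 2 bp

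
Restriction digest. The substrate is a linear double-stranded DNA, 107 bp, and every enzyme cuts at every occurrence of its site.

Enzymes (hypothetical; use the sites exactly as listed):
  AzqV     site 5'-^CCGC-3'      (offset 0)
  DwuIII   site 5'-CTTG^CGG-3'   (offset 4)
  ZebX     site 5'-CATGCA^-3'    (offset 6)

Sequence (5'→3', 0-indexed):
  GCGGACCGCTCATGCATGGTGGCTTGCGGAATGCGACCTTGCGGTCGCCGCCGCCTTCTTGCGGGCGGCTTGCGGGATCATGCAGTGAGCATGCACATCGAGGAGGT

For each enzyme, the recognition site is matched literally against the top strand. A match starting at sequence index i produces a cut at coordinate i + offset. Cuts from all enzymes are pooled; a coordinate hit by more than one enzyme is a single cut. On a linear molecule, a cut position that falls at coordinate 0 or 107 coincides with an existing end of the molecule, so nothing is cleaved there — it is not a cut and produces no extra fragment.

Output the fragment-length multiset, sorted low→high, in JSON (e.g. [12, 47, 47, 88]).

Site scan:
  AzqV CCGC/0: at [5, 47, 50] ⇒ [5, 47, 50]
  DwuIII CTTGCGG/4: at [22, 37, 57, 68] ⇒ [26, 41, 61, 72]
  ZebX CATGCA/6: at [10, 78, 89] ⇒ [16, 84, 95]

Pooled cuts: [5, 16, 26, 41, 47, 50, 61, 72, 84, 95]

Fragment lengths:
  [0,5): 5 bp
  [5,16): 11 bp
  [16,26): 10 bp
  [26,41): 15 bp
  [41,47): 6 bp
  [47,50): 3 bp
  [50,61): 11 bp
  [61,72): 11 bp
  [72,84): 12 bp
  [84,95): 11 bp
  [95,107): 12 bp

[3,5,6,10,11,11,11,11,12,12,15]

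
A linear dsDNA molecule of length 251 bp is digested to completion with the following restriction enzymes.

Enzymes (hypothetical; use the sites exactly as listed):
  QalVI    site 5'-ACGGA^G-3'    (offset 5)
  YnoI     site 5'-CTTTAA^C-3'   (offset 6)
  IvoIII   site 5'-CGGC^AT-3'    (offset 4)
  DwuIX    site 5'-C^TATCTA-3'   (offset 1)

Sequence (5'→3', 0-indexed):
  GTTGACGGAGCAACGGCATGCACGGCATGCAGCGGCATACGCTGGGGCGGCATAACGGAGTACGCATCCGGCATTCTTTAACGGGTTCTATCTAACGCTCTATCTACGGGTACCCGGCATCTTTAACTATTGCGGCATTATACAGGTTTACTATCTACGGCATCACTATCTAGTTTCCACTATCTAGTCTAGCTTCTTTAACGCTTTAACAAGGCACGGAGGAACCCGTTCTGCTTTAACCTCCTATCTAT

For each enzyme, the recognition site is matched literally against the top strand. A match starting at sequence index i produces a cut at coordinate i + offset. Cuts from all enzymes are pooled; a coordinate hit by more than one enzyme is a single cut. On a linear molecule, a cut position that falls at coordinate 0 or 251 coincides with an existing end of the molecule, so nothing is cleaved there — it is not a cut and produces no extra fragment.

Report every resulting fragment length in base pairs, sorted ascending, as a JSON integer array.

[5,5,7,7,8,8,8,8,9,9,9,10,10,10,11,12,13,14,15,15,18,19,21]

Site scan:
  QalVI (ACGGAG, off=5): starts [4, 54, 215] → cuts [9, 59, 220]
  YnoI (CTTTAAC, off=6): starts [75, 120, 195, 203, 233] → cuts [81, 126, 201, 209, 239]
  IvoIII (CGGCAT, off=4): starts [13, 22, 32, 47, 68, 114, 132, 157] → cuts [17, 26, 36, 51, 72, 118, 136, 161]
  DwuIX (CTATCTA, off=1): starts [87, 99, 150, 165, 179, 243] → cuts [88, 100, 151, 166, 180, 244]

All cut coordinates (distinct, sorted): [9, 17, 26, 36, 51, 59, 72, 81, 88, 100, 118, 126, 136, 151, 161, 166, 180, 201, 209, 220, 239, 244]

Fragment lengths:
  [0,9): 9 bp
  [9,17): 8 bp
  [17,26): 9 bp
  [26,36): 10 bp
  [36,51): 15 bp
  [51,59): 8 bp
  [59,72): 13 bp
  [72,81): 9 bp
  [81,88): 7 bp
  [88,100): 12 bp
  [100,118): 18 bp
  [118,126): 8 bp
  [126,136): 10 bp
  [136,151): 15 bp
  [151,161): 10 bp
  [161,166): 5 bp
  [166,180): 14 bp
  [180,201): 21 bp
  [201,209): 8 bp
  [209,220): 11 bp
  [220,239): 19 bp
  [239,244): 5 bp
  [244,251): 7 bp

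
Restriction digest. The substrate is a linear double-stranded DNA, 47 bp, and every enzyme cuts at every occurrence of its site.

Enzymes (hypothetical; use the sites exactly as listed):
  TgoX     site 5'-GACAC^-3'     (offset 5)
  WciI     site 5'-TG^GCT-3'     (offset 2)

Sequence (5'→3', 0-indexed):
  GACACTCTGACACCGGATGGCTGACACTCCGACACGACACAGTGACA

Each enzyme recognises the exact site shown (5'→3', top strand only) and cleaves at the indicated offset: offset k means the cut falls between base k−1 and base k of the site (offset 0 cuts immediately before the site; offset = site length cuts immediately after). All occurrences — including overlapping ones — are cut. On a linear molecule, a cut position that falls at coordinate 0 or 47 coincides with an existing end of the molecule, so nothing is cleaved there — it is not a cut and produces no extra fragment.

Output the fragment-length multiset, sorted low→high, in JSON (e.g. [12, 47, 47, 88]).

Per-enzyme occurrences:
  TgoX GACAC/5: at [0, 8, 22, 30, 35] ⇒ [5, 13, 27, 35, 40]
  WciI TGGCT/2: at [17] ⇒ [19]

All cut coordinates (distinct, sorted): [5, 13, 19, 27, 35, 40]

Fragments:
  [0,5): 5 bp
  [5,13): 8 bp
  [13,19): 6 bp
  [19,27): 8 bp
  [27,35): 8 bp
  [35,40): 5 bp
  [40,47): 7 bp

[5,5,6,7,8,8,8]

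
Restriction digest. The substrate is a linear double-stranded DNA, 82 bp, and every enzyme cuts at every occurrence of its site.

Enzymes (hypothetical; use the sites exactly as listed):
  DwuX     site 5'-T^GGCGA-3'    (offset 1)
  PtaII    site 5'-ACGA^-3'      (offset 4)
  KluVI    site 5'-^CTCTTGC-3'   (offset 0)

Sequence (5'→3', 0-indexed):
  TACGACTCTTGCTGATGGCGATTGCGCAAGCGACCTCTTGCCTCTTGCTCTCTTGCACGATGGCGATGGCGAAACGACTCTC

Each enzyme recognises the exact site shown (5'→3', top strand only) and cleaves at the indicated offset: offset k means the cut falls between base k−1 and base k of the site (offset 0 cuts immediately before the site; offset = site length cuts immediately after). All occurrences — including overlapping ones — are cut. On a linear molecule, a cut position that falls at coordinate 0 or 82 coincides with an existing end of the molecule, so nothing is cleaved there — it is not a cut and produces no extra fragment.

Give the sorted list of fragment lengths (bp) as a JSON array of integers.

Scan for sites:
  DwuX (TGGCGA, off=1): starts [15, 60, 66] → cuts [16, 61, 67]
  PtaII (ACGA, off=4): starts [1, 56, 73] → cuts [5, 60, 77]
  KluVI (CTCTTGC, off=0): starts [5, 34, 41, 49] → cuts [5, 34, 41, 49]

Pooled cuts: [5, 16, 34, 41, 49, 60, 61, 67, 77]

Fragments:
  [0,5): 5 bp
  [5,16): 11 bp
  [16,34): 18 bp
  [34,41): 7 bp
  [41,49): 8 bp
  [49,60): 11 bp
  [60,61): 1 bp
  [61,67): 6 bp
  [67,77): 10 bp
  [77,82): 5 bp

[1,5,5,6,7,8,10,11,11,18]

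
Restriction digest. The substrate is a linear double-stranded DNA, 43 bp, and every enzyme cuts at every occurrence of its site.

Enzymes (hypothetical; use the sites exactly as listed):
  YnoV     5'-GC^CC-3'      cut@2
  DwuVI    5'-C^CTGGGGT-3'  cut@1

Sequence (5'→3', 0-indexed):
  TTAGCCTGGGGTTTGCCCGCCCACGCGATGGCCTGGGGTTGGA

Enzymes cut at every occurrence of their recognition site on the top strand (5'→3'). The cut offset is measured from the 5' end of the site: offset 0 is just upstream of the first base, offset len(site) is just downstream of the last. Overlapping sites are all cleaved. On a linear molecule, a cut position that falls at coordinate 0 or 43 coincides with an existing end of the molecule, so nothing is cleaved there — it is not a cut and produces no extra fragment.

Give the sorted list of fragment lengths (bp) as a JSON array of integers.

Per-enzyme occurrences:
  YnoV (GCCC, off=2): starts [14, 18] → cuts [16, 20]
  DwuVI (CCTGGGGT, off=1): starts [4, 31] → cuts [5, 32]

Pooled cuts: [5, 16, 20, 32]

Fragment lengths:
  [0,5): 5 bp
  [5,16): 11 bp
  [16,20): 4 bp
  [20,32): 12 bp
  [32,43): 11 bp

[4,5,11,11,12]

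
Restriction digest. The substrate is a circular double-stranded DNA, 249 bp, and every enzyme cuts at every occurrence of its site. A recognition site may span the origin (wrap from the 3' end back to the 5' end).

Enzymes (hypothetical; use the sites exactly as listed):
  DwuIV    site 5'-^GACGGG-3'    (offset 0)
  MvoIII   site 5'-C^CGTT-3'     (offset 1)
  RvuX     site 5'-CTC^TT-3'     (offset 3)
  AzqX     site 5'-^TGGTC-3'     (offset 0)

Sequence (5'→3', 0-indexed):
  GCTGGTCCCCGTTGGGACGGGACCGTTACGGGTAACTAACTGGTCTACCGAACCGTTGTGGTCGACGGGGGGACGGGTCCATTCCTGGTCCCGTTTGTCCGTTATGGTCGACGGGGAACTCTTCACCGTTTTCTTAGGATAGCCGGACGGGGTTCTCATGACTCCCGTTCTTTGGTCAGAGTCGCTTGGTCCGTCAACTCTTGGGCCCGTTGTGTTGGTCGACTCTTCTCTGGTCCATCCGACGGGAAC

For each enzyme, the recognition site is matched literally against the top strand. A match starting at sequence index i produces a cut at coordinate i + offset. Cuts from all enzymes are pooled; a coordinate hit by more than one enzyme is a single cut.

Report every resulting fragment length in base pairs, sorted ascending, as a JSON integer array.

Site scan:
  DwuIV (GACGGG, off=0): starts [15, 63, 71, 109, 145, 240] → cuts [15, 63, 71, 109, 145, 240]
  MvoIII (CCGTT, off=1): starts [8, 22, 52, 90, 98, 125, 164, 206] → cuts [9, 23, 53, 91, 99, 126, 165, 207]
  RvuX (CTCTT, off=3): starts [118, 197, 222] → cuts [121, 200, 225]
  AzqX (TGGTC, off=0): starts [2, 40, 58, 85, 104, 172, 186, 215, 230] → cuts [2, 40, 58, 85, 104, 172, 186, 215, 230]

Pooled cuts: [2, 9, 15, 23, 40, 53, 58, 63, 71, 85, 91, 99, 104, 109, 121, 126, 145, 165, 172, 186, 200, 207, 215, 225, 230, 240]

Fragment lengths:
  2→9: 7 bp
  9→15: 6 bp
  15→23: 8 bp
  23→40: 17 bp
  40→53: 13 bp
  53→58: 5 bp
  58→63: 5 bp
  63→71: 8 bp
  71→85: 14 bp
  85→91: 6 bp
  91→99: 8 bp
  99→104: 5 bp
  104→109: 5 bp
  109→121: 12 bp
  121→126: 5 bp
  126→145: 19 bp
  145→165: 20 bp
  165→172: 7 bp
  172→186: 14 bp
  186→200: 14 bp
  200→207: 7 bp
  207→215: 8 bp
  215→225: 10 bp
  225→230: 5 bp
  230→240: 10 bp
  240→2 (wrap): 249-240+2 = 11 bp

[5,5,5,5,5,5,6,6,7,7,7,8,8,8,8,10,10,11,12,13,14,14,14,17,19,20]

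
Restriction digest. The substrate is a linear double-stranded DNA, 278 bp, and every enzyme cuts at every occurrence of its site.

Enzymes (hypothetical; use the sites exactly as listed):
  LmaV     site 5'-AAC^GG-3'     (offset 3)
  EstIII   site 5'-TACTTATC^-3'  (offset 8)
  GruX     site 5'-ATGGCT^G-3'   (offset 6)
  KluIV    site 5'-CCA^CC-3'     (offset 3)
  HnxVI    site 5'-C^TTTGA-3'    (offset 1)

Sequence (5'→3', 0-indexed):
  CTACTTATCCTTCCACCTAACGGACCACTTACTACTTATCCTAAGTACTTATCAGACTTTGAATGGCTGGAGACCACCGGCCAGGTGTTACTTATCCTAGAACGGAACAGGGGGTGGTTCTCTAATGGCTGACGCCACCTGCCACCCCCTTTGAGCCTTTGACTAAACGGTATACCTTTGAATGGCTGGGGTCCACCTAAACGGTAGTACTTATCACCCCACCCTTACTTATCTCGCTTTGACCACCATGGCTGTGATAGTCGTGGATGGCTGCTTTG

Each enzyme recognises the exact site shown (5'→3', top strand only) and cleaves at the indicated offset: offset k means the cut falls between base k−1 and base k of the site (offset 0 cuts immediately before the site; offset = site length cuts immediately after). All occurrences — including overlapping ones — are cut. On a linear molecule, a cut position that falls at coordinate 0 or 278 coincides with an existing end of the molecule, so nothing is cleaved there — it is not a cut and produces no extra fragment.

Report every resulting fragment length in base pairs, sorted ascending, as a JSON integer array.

[4,4,5,6,6,6,6,7,7,7,7,8,8,8,8,8,8,9,11,11,11,12,13,13,19,19,20,27]

Site scan:
  LmaV (AACGG, off=3): starts [18, 100, 165, 199] → cuts [21, 103, 168, 202]
  EstIII (TACTTATC, off=8): starts [1, 32, 45, 88, 207, 225] → cuts [9, 40, 53, 96, 215, 233]
  GruX (ATGGCTG, off=6): starts [62, 124, 181, 247, 266] → cuts [68, 130, 187, 253, 272]
  KluIV (CCACC, off=3): starts [12, 73, 134, 141, 192, 218, 242] → cuts [15, 76, 137, 144, 195, 221, 245]
  HnxVI (CTTTGA, off=1): starts [56, 148, 156, 175, 236] → cuts [57, 149, 157, 176, 237]

All cut coordinates (distinct, sorted): [9, 15, 21, 40, 53, 57, 68, 76, 96, 103, 130, 137, 144, 149, 157, 168, 176, 187, 195, 202, 215, 221, 233, 237, 245, 253, 272]

Fragment lengths:
  [0,9): 9 bp
  [9,15): 6 bp
  [15,21): 6 bp
  [21,40): 19 bp
  [40,53): 13 bp
  [53,57): 4 bp
  [57,68): 11 bp
  [68,76): 8 bp
  [76,96): 20 bp
  [96,103): 7 bp
  [103,130): 27 bp
  [130,137): 7 bp
  [137,144): 7 bp
  [144,149): 5 bp
  [149,157): 8 bp
  [157,168): 11 bp
  [168,176): 8 bp
  [176,187): 11 bp
  [187,195): 8 bp
  [195,202): 7 bp
  [202,215): 13 bp
  [215,221): 6 bp
  [221,233): 12 bp
  [233,237): 4 bp
  [237,245): 8 bp
  [245,253): 8 bp
  [253,272): 19 bp
  [272,278): 6 bp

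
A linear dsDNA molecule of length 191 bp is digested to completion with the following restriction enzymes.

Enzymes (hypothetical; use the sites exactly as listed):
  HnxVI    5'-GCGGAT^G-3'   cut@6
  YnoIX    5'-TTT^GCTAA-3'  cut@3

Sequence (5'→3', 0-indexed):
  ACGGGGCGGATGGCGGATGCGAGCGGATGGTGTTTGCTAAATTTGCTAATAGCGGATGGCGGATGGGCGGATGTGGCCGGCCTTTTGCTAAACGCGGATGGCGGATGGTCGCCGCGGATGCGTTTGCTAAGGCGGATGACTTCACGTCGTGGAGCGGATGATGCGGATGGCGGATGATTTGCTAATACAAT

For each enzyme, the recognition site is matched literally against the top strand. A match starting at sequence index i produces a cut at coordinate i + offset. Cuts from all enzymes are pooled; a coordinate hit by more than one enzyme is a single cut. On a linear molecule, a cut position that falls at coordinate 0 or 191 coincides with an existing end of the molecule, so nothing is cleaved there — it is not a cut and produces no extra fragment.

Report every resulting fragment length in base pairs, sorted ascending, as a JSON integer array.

Site scan:
  HnxVI GCGGATG/6: at [5, 12, 22, 51, 58, 66, 93, 100, 113, 131, 153, 162, 169] ⇒ [11, 18, 28, 57, 64, 72, 99, 106, 119, 137, 159, 168, 175]
  YnoIX TTTGCTAA/3: at [32, 41, 83, 122, 177] ⇒ [35, 44, 86, 125, 180]

Pooled cuts: [11, 18, 28, 35, 44, 57, 64, 72, 86, 99, 106, 119, 125, 137, 159, 168, 175, 180]

Fragment lengths:
  [0,11): 11 bp
  [11,18): 7 bp
  [18,28): 10 bp
  [28,35): 7 bp
  [35,44): 9 bp
  [44,57): 13 bp
  [57,64): 7 bp
  [64,72): 8 bp
  [72,86): 14 bp
  [86,99): 13 bp
  [99,106): 7 bp
  [106,119): 13 bp
  [119,125): 6 bp
  [125,137): 12 bp
  [137,159): 22 bp
  [159,168): 9 bp
  [168,175): 7 bp
  [175,180): 5 bp
  [180,191): 11 bp

[5,6,7,7,7,7,7,8,9,9,10,11,11,12,13,13,13,14,22]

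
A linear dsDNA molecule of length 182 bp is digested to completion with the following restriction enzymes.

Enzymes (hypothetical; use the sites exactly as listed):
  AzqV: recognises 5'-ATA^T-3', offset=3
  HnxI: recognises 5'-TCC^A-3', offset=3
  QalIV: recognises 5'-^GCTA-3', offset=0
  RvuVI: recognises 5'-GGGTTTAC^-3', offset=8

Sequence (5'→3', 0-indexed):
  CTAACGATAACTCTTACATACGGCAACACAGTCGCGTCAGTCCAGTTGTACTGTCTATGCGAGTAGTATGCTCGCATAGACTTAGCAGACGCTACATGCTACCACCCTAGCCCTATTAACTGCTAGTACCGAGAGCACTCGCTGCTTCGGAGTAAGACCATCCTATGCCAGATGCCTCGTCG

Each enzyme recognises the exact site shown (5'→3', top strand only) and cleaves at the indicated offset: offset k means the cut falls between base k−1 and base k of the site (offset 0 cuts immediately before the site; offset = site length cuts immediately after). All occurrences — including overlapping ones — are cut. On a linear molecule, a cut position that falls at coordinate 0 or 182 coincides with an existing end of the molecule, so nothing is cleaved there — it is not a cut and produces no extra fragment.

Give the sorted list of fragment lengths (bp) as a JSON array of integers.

Per-enzyme occurrences:
  AzqV (ATAT, off=3): no sites
  HnxI (TCCA, off=3): starts [40] → cuts [43]
  QalIV (GCTA, off=0): starts [90, 97, 121] → cuts [90, 97, 121]
  RvuVI (GGGTTTAC, off=8): no sites

All cut coordinates (distinct, sorted): [43, 90, 97, 121]

Fragments:
  [0,43): 43 bp
  [43,90): 47 bp
  [90,97): 7 bp
  [97,121): 24 bp
  [121,182): 61 bp

[7,24,43,47,61]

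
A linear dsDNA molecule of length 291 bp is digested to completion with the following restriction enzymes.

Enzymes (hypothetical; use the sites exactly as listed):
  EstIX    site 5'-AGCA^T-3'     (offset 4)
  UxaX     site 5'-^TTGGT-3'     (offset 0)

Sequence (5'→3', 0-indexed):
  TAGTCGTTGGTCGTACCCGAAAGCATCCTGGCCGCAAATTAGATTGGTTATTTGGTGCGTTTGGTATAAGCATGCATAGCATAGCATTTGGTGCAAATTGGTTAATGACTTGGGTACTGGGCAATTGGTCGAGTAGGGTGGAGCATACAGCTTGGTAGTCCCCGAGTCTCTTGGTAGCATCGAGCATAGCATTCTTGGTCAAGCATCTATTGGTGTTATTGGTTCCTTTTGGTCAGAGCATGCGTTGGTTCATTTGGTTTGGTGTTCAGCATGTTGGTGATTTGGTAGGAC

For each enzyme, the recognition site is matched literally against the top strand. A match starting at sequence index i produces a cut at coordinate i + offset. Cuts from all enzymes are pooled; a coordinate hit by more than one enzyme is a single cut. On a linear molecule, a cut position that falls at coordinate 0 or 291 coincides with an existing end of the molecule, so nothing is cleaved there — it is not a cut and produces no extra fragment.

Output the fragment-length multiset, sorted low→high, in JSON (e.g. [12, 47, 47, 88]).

Per-enzyme occurrences:
  EstIX (AGCAT, off=4): starts [21, 68, 77, 82, 141, 175, 182, 187, 201, 236, 267] → cuts [25, 72, 81, 86, 145, 179, 186, 191, 205, 240, 271]
  UxaX (TTGGT, off=0): starts [6, 43, 51, 60, 87, 97, 124, 151, 170, 194, 209, 218, 228, 244, 253, 258, 273, 281] → cuts [6, 43, 51, 60, 87, 97, 124, 151, 170, 194, 209, 218, 228, 244, 253, 258, 273, 281]

All cut coordinates (distinct, sorted): [6, 25, 43, 51, 60, 72, 81, 86, 87, 97, 124, 145, 151, 170, 179, 186, 191, 194, 205, 209, 218, 228, 240, 244, 253, 258, 271, 273, 281]

Fragments:
  [0,6): 6 bp
  [6,25): 19 bp
  [25,43): 18 bp
  [43,51): 8 bp
  [51,60): 9 bp
  [60,72): 12 bp
  [72,81): 9 bp
  [81,86): 5 bp
  [86,87): 1 bp
  [87,97): 10 bp
  [97,124): 27 bp
  [124,145): 21 bp
  [145,151): 6 bp
  [151,170): 19 bp
  [170,179): 9 bp
  [179,186): 7 bp
  [186,191): 5 bp
  [191,194): 3 bp
  [194,205): 11 bp
  [205,209): 4 bp
  [209,218): 9 bp
  [218,228): 10 bp
  [228,240): 12 bp
  [240,244): 4 bp
  [244,253): 9 bp
  [253,258): 5 bp
  [258,271): 13 bp
  [271,273): 2 bp
  [273,281): 8 bp
  [281,291): 10 bp

[1,2,3,4,4,5,5,5,6,6,7,8,8,9,9,9,9,9,10,10,10,11,12,12,13,18,19,19,21,27]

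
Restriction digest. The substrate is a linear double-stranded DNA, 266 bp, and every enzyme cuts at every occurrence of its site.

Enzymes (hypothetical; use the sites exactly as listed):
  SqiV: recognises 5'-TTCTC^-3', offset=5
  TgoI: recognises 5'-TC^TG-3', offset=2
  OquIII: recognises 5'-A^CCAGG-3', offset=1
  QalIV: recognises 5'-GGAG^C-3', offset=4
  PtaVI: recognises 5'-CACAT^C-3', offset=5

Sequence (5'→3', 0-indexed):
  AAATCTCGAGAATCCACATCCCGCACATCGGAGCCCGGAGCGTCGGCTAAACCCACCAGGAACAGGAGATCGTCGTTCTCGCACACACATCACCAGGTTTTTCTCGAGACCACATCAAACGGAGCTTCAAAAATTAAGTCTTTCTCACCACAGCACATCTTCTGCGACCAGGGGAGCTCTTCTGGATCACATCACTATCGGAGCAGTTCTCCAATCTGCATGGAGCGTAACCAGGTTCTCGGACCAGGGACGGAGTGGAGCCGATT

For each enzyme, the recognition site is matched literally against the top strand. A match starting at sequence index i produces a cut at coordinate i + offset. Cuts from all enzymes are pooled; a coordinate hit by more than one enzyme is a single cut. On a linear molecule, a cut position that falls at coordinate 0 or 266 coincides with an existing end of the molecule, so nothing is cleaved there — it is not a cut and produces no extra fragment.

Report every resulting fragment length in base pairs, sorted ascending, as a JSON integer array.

[2,3,4,5,5,5,5,6,6,7,8,9,9,9,9,10,10,10,10,11,12,13,15,17,19,22,25]

Per-enzyme occurrences:
  SqiV TTCTC/5: at [75, 100, 141, 206, 235] ⇒ [80, 105, 146, 211, 240]
  TgoI TCTG/2: at [160, 180, 214] ⇒ [162, 182, 216]
  OquIII ACCAGG/1: at [54, 91, 166, 229, 242] ⇒ [55, 92, 167, 230, 243]
  QalIV GGAGC/4: at [29, 36, 120, 172, 199, 221, 256] ⇒ [33, 40, 124, 176, 203, 225, 260]
  PtaVI CACATC/5: at [14, 23, 85, 110, 153, 187] ⇒ [19, 28, 90, 115, 158, 192]

Pooled cuts: [19, 28, 33, 40, 55, 80, 90, 92, 105, 115, 124, 146, 158, 162, 167, 176, 182, 192, 203, 211, 216, 225, 230, 240, 243, 260]

Fragment lengths:
  [0,19): 19 bp
  [19,28): 9 bp
  [28,33): 5 bp
  [33,40): 7 bp
  [40,55): 15 bp
  [55,80): 25 bp
  [80,90): 10 bp
  [90,92): 2 bp
  [92,105): 13 bp
  [105,115): 10 bp
  [115,124): 9 bp
  [124,146): 22 bp
  [146,158): 12 bp
  [158,162): 4 bp
  [162,167): 5 bp
  [167,176): 9 bp
  [176,182): 6 bp
  [182,192): 10 bp
  [192,203): 11 bp
  [203,211): 8 bp
  [211,216): 5 bp
  [216,225): 9 bp
  [225,230): 5 bp
  [230,240): 10 bp
  [240,243): 3 bp
  [243,260): 17 bp
  [260,266): 6 bp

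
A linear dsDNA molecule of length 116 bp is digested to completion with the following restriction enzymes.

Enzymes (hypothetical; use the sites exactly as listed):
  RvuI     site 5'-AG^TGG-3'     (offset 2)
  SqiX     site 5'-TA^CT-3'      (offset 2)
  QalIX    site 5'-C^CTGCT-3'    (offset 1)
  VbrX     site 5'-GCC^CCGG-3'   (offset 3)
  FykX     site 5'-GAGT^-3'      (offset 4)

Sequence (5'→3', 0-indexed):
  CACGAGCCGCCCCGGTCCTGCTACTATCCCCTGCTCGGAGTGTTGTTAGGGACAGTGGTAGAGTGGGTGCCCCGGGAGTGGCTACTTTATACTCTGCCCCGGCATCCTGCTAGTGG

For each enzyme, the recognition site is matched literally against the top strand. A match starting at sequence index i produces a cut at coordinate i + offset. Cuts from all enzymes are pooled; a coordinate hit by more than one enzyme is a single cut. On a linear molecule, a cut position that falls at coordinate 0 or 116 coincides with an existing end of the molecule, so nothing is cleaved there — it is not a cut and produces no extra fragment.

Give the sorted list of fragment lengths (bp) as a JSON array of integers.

[1,1,3,5,6,6,7,7,7,7,7,7,8,8,11,11,14]

Per-enzyme occurrences:
  RvuI (AGTGG, off=2): starts [53, 61, 76, 111] → cuts [55, 63, 78, 113]
  SqiX (TACT, off=2): starts [21, 82, 89] → cuts [23, 84, 91]
  QalIX (CCTGCT, off=1): starts [16, 29, 105] → cuts [17, 30, 106]
  VbrX (GCCCCGG, off=3): starts [8, 68, 95] → cuts [11, 71, 98]
  FykX (GAGT, off=4): starts [37, 60, 75] → cuts [41, 64, 79]

Pooled cuts: [11, 17, 23, 30, 41, 55, 63, 64, 71, 78, 79, 84, 91, 98, 106, 113]

Fragments:
  [0,11): 11 bp
  [11,17): 6 bp
  [17,23): 6 bp
  [23,30): 7 bp
  [30,41): 11 bp
  [41,55): 14 bp
  [55,63): 8 bp
  [63,64): 1 bp
  [64,71): 7 bp
  [71,78): 7 bp
  [78,79): 1 bp
  [79,84): 5 bp
  [84,91): 7 bp
  [91,98): 7 bp
  [98,106): 8 bp
  [106,113): 7 bp
  [113,116): 3 bp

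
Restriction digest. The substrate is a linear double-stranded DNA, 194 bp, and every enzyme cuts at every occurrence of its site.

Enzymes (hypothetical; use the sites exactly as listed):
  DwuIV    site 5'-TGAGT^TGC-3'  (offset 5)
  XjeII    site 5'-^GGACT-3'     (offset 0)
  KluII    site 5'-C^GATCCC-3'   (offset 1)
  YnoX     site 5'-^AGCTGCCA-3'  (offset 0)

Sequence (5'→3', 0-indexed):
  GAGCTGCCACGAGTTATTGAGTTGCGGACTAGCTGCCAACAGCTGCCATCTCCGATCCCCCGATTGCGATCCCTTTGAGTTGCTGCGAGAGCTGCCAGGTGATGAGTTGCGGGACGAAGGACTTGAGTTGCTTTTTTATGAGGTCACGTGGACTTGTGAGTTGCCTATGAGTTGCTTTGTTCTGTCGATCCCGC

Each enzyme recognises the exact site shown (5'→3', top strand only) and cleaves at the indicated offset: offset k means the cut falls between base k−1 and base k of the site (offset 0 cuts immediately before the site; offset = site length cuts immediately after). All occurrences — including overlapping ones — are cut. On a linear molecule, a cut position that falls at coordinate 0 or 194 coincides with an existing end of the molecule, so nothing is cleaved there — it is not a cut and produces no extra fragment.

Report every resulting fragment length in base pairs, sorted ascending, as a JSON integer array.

Per-enzyme occurrences:
  DwuIV (TGAGTTGC, off=5): starts [17, 75, 102, 123, 156, 167] → cuts [22, 80, 107, 128, 161, 172]
  XjeII (GGACT, off=0): starts [25, 118, 149] → cuts [25, 118, 149]
  KluII (CGATCCC, off=1): starts [52, 66, 185] → cuts [53, 67, 186]
  YnoX (AGCTGCCA, off=0): starts [1, 30, 40, 89] → cuts [1, 30, 40, 89]

All cut coordinates (distinct, sorted): [1, 22, 25, 30, 40, 53, 67, 80, 89, 107, 118, 128, 149, 161, 172, 186]

Fragments:
  [0,1): 1 bp
  [1,22): 21 bp
  [22,25): 3 bp
  [25,30): 5 bp
  [30,40): 10 bp
  [40,53): 13 bp
  [53,67): 14 bp
  [67,80): 13 bp
  [80,89): 9 bp
  [89,107): 18 bp
  [107,118): 11 bp
  [118,128): 10 bp
  [128,149): 21 bp
  [149,161): 12 bp
  [161,172): 11 bp
  [172,186): 14 bp
  [186,194): 8 bp

[1,3,5,8,9,10,10,11,11,12,13,13,14,14,18,21,21]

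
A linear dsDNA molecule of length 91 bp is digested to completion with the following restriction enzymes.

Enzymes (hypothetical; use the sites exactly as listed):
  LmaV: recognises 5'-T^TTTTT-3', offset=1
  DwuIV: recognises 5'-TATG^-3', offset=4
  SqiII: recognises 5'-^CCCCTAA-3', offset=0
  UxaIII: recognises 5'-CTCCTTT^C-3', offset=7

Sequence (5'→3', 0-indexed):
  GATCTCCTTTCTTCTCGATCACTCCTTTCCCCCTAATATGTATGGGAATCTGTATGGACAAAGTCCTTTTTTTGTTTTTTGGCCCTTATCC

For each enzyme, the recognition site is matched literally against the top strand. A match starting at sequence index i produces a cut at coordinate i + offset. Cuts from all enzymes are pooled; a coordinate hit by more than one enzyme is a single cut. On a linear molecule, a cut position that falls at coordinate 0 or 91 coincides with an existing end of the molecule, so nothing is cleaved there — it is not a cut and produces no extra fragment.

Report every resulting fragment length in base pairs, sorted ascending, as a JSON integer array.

[1,1,4,7,10,11,11,12,16,18]

Site scan:
  LmaV TTTTTT/1: at [66, 67, 74] ⇒ [67, 68, 75]
  DwuIV TATG/4: at [36, 40, 52] ⇒ [40, 44, 56]
  SqiII CCCCTAA/0: at [29] ⇒ [29]
  UxaIII CTCCTTTC/7: at [3, 21] ⇒ [10, 28]

All cut coordinates (distinct, sorted): [10, 28, 29, 40, 44, 56, 67, 68, 75]

Fragment lengths:
  [0,10): 10 bp
  [10,28): 18 bp
  [28,29): 1 bp
  [29,40): 11 bp
  [40,44): 4 bp
  [44,56): 12 bp
  [56,67): 11 bp
  [67,68): 1 bp
  [68,75): 7 bp
  [75,91): 16 bp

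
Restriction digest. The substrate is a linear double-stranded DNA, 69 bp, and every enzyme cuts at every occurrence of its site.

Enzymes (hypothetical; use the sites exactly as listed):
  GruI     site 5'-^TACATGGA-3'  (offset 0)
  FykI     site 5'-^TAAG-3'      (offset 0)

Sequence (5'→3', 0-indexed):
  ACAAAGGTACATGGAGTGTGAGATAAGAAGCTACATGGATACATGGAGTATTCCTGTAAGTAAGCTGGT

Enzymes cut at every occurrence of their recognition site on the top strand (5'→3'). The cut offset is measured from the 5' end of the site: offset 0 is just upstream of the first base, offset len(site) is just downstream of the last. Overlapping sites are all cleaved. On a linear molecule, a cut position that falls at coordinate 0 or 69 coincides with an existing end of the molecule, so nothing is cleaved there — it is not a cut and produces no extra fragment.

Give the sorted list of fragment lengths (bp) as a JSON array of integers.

[4,7,8,8,9,16,17]

Scan for sites:
  GruI TACATGGA/0: at [7, 31, 39] ⇒ [7, 31, 39]
  FykI TAAG/0: at [23, 56, 60] ⇒ [23, 56, 60]

Pooled cuts: [7, 23, 31, 39, 56, 60]

Fragments:
  [0,7): 7 bp
  [7,23): 16 bp
  [23,31): 8 bp
  [31,39): 8 bp
  [39,56): 17 bp
  [56,60): 4 bp
  [60,69): 9 bp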